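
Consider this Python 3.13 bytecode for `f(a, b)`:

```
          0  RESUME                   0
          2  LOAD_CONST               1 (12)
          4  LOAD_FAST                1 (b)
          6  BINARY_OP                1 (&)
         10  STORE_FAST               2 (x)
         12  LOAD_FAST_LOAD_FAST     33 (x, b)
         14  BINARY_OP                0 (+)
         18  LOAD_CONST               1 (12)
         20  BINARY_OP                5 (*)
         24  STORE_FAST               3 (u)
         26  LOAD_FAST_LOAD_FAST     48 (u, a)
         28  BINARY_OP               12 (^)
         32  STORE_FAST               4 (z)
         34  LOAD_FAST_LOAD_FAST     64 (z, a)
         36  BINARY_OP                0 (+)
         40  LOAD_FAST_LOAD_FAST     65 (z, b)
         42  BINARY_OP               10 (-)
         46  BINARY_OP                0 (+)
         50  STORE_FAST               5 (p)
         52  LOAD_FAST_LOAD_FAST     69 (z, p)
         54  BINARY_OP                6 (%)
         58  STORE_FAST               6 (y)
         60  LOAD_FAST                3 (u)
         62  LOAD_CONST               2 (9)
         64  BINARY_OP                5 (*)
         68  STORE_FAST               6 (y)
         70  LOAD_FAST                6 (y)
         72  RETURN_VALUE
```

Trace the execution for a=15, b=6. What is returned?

LOAD_CONST → push 12. Stack: [12]
LOAD_FAST b → push 6. Stack: [12, 6]
BINARY_OP & → 12 & 6 = 4. Stack: [4]
STORE_FAST x → x=4. Stack: []
LOAD_FAST_LOAD_FAST x,b → push 4,6. Stack: [4, 6]
BINARY_OP + → 4 + 6 = 10. Stack: [10]
LOAD_CONST → push 12. Stack: [10, 12]
BINARY_OP * → 10 * 12 = 120. Stack: [120]
STORE_FAST u → u=120. Stack: []
LOAD_FAST_LOAD_FAST u,a → push 120,15. Stack: [120, 15]
BINARY_OP ^ → 120 ^ 15 = 119. Stack: [119]
STORE_FAST z → z=119. Stack: []
LOAD_FAST_LOAD_FAST z,a → push 119,15. Stack: [119, 15]
BINARY_OP + → 119 + 15 = 134. Stack: [134]
LOAD_FAST_LOAD_FAST z,b → push 119,6. Stack: [134, 119, 6]
BINARY_OP - → 119 - 6 = 113. Stack: [134, 113]
BINARY_OP + → 134 + 113 = 247. Stack: [247]
STORE_FAST p → p=247. Stack: []
LOAD_FAST_LOAD_FAST z,p → push 119,247. Stack: [119, 247]
BINARY_OP % → 119 % 247 = 119. Stack: [119]
STORE_FAST y → y=119. Stack: []
LOAD_FAST u → push 120. Stack: [120]
LOAD_CONST → push 9. Stack: [120, 9]
BINARY_OP * → 120 * 9 = 1080. Stack: [1080]
STORE_FAST y → y=1080. Stack: []
LOAD_FAST y → push 1080. Stack: [1080]
RETURN_VALUE → return 1080.

1080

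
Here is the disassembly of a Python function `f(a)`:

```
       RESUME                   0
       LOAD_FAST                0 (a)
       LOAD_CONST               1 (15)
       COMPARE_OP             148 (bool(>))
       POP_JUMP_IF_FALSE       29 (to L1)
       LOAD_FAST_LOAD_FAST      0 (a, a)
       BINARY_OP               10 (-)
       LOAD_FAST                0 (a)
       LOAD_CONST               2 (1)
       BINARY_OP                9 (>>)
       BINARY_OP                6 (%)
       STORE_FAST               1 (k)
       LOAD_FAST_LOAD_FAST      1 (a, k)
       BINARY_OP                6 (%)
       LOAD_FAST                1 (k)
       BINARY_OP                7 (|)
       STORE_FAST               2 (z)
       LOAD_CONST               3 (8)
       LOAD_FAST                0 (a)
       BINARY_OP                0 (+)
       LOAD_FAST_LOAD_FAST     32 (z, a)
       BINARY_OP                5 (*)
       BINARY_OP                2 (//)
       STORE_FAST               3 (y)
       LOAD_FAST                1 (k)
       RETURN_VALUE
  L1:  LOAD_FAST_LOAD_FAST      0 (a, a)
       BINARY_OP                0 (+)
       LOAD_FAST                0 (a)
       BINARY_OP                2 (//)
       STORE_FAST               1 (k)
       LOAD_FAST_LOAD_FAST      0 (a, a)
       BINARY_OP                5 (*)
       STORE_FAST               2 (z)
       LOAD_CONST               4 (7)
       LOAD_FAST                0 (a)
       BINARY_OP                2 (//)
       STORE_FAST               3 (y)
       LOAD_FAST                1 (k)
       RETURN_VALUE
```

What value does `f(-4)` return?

2

LOAD_FAST a → push -4. Stack: [-4]
LOAD_CONST → push 15. Stack: [-4, 15]
COMPARE_OP bool(>) → -4 vs 15 = False. Stack: [False]
POP_JUMP_IF_FALSE → pop False; jump. Stack: []
LOAD_FAST_LOAD_FAST a,a → push -4,-4. Stack: [-4, -4]
BINARY_OP + → -4 + -4 = -8. Stack: [-8]
LOAD_FAST a → push -4. Stack: [-8, -4]
BINARY_OP // → -8 // -4 = 2. Stack: [2]
STORE_FAST k → k=2. Stack: []
LOAD_FAST_LOAD_FAST a,a → push -4,-4. Stack: [-4, -4]
BINARY_OP * → -4 * -4 = 16. Stack: [16]
STORE_FAST z → z=16. Stack: []
LOAD_CONST → push 7. Stack: [7]
LOAD_FAST a → push -4. Stack: [7, -4]
BINARY_OP // → 7 // -4 = -2. Stack: [-2]
STORE_FAST y → y=-2. Stack: []
LOAD_FAST k → push 2. Stack: [2]
RETURN_VALUE → return 2.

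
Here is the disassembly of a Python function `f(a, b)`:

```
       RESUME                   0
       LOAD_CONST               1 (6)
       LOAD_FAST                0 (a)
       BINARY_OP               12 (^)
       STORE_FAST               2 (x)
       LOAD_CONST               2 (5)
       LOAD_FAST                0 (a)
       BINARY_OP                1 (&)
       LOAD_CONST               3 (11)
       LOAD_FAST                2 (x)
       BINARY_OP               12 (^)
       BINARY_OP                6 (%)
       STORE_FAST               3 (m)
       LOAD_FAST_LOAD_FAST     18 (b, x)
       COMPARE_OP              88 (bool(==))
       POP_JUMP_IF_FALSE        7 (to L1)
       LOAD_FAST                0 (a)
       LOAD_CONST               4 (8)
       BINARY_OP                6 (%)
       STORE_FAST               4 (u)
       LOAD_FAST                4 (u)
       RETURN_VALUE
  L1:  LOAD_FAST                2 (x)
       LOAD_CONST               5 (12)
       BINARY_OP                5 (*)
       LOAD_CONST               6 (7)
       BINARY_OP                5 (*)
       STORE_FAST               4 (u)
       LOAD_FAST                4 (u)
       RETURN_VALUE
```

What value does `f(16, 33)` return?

1848

LOAD_CONST → push 6. Stack: [6]
LOAD_FAST a → push 16. Stack: [6, 16]
BINARY_OP ^ → 6 ^ 16 = 22. Stack: [22]
STORE_FAST x → x=22. Stack: []
LOAD_CONST → push 5. Stack: [5]
LOAD_FAST a → push 16. Stack: [5, 16]
BINARY_OP & → 5 & 16 = 0. Stack: [0]
LOAD_CONST → push 11. Stack: [0, 11]
LOAD_FAST x → push 22. Stack: [0, 11, 22]
BINARY_OP ^ → 11 ^ 22 = 29. Stack: [0, 29]
BINARY_OP % → 0 % 29 = 0. Stack: [0]
STORE_FAST m → m=0. Stack: []
LOAD_FAST_LOAD_FAST b,x → push 33,22. Stack: [33, 22]
COMPARE_OP bool(==) → 33 vs 22 = False. Stack: [False]
POP_JUMP_IF_FALSE → pop False; jump. Stack: []
LOAD_FAST x → push 22. Stack: [22]
LOAD_CONST → push 12. Stack: [22, 12]
BINARY_OP * → 22 * 12 = 264. Stack: [264]
LOAD_CONST → push 7. Stack: [264, 7]
BINARY_OP * → 264 * 7 = 1848. Stack: [1848]
STORE_FAST u → u=1848. Stack: []
LOAD_FAST u → push 1848. Stack: [1848]
RETURN_VALUE → return 1848.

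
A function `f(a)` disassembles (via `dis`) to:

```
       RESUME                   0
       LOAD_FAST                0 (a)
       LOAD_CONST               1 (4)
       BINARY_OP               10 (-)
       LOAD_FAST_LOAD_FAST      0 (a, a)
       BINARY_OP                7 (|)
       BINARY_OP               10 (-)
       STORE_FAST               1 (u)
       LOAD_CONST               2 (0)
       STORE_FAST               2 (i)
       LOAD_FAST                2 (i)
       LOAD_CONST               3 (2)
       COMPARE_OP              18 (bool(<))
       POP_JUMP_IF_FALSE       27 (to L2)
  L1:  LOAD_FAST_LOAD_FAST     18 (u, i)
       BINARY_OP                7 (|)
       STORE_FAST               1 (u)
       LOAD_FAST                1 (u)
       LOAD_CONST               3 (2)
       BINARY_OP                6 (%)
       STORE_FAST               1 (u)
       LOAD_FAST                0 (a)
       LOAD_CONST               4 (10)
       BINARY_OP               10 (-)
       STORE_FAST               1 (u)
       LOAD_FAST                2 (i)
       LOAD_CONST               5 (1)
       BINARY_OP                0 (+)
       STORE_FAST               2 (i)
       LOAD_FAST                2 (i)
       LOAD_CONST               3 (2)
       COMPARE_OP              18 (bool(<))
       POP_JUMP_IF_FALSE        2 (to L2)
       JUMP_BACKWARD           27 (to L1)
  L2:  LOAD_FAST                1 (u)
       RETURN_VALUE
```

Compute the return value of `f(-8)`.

-18

LOAD_FAST a → push -8. Stack: [-8]
LOAD_CONST → push 4. Stack: [-8, 4]
BINARY_OP - → -8 - 4 = -12. Stack: [-12]
LOAD_FAST_LOAD_FAST a,a → push -8,-8. Stack: [-12, -8, -8]
BINARY_OP | → -8 | -8 = -8. Stack: [-12, -8]
BINARY_OP - → -12 - -8 = -4. Stack: [-4]
STORE_FAST u → u=-4. Stack: []
LOAD_CONST → push 0. Stack: [0]
STORE_FAST i → i=0. Stack: []
LOAD_FAST i → push 0. Stack: [0]
LOAD_CONST → push 2. Stack: [0, 2]
COMPARE_OP bool(<) → 0 vs 2 = True. Stack: [True]
POP_JUMP_IF_FALSE → pop True; no jump. Stack: []
LOAD_FAST_LOAD_FAST u,i → push -4,0. Stack: [-4, 0]
BINARY_OP | → -4 | 0 = -4. Stack: [-4]
STORE_FAST u → u=-4. Stack: []
LOAD_FAST u → push -4. Stack: [-4]
LOAD_CONST → push 2. Stack: [-4, 2]
BINARY_OP % → -4 % 2 = 0. Stack: [0]
STORE_FAST u → u=0. Stack: []
LOAD_FAST a → push -8. Stack: [-8]
LOAD_CONST → push 10. Stack: [-8, 10]
BINARY_OP - → -8 - 10 = -18. Stack: [-18]
STORE_FAST u → u=-18. Stack: []
LOAD_FAST i → push 0. Stack: [0]
LOAD_CONST → push 1. Stack: [0, 1]
BINARY_OP + → 0 + 1 = 1. Stack: [1]
STORE_FAST i → i=1. Stack: []
LOAD_FAST i → push 1. Stack: [1]
LOAD_CONST → push 2. Stack: [1, 2]
COMPARE_OP bool(<) → 1 vs 2 = True. Stack: [True]
POP_JUMP_IF_FALSE → pop True; no jump. Stack: []
LOAD_FAST_LOAD_FAST u,i → push -18,1. Stack: [-18, 1]
BINARY_OP | → -18 | 1 = -17. Stack: [-17]
STORE_FAST u → u=-17. Stack: []
LOAD_FAST u → push -17. Stack: [-17]
LOAD_CONST → push 2. Stack: [-17, 2]
BINARY_OP % → -17 % 2 = 1. Stack: [1]
STORE_FAST u → u=1. Stack: []
LOAD_FAST a → push -8. Stack: [-8]
LOAD_CONST → push 10. Stack: [-8, 10]
BINARY_OP - → -8 - 10 = -18. Stack: [-18]
STORE_FAST u → u=-18. Stack: []
LOAD_FAST i → push 1. Stack: [1]
LOAD_CONST → push 1. Stack: [1, 1]
BINARY_OP + → 1 + 1 = 2. Stack: [2]
STORE_FAST i → i=2. Stack: []
LOAD_FAST i → push 2. Stack: [2]
LOAD_CONST → push 2. Stack: [2, 2]
COMPARE_OP bool(<) → 2 vs 2 = False. Stack: [False]
POP_JUMP_IF_FALSE → pop False; jump. Stack: []
LOAD_FAST u → push -18. Stack: [-18]
RETURN_VALUE → return -18.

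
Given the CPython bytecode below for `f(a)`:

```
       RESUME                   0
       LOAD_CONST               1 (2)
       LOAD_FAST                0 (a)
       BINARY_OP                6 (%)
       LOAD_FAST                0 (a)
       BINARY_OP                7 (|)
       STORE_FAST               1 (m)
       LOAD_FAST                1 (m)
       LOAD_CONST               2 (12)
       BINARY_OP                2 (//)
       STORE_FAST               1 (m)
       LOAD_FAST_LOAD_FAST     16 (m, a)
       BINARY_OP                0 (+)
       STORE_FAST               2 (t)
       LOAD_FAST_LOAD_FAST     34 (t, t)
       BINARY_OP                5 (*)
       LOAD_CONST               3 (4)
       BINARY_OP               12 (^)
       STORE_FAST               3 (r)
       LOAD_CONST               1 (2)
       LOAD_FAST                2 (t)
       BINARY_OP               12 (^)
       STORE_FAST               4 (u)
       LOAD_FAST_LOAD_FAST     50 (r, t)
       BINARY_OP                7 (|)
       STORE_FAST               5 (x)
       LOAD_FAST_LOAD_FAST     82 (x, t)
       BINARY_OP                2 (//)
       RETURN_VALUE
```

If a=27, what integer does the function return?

LOAD_CONST → push 2. Stack: [2]
LOAD_FAST a → push 27. Stack: [2, 27]
BINARY_OP % → 2 % 27 = 2. Stack: [2]
LOAD_FAST a → push 27. Stack: [2, 27]
BINARY_OP | → 2 | 27 = 27. Stack: [27]
STORE_FAST m → m=27. Stack: []
LOAD_FAST m → push 27. Stack: [27]
LOAD_CONST → push 12. Stack: [27, 12]
BINARY_OP // → 27 // 12 = 2. Stack: [2]
STORE_FAST m → m=2. Stack: []
LOAD_FAST_LOAD_FAST m,a → push 2,27. Stack: [2, 27]
BINARY_OP + → 2 + 27 = 29. Stack: [29]
STORE_FAST t → t=29. Stack: []
LOAD_FAST_LOAD_FAST t,t → push 29,29. Stack: [29, 29]
BINARY_OP * → 29 * 29 = 841. Stack: [841]
LOAD_CONST → push 4. Stack: [841, 4]
BINARY_OP ^ → 841 ^ 4 = 845. Stack: [845]
STORE_FAST r → r=845. Stack: []
LOAD_CONST → push 2. Stack: [2]
LOAD_FAST t → push 29. Stack: [2, 29]
BINARY_OP ^ → 2 ^ 29 = 31. Stack: [31]
STORE_FAST u → u=31. Stack: []
LOAD_FAST_LOAD_FAST r,t → push 845,29. Stack: [845, 29]
BINARY_OP | → 845 | 29 = 861. Stack: [861]
STORE_FAST x → x=861. Stack: []
LOAD_FAST_LOAD_FAST x,t → push 861,29. Stack: [861, 29]
BINARY_OP // → 861 // 29 = 29. Stack: [29]
RETURN_VALUE → return 29.

29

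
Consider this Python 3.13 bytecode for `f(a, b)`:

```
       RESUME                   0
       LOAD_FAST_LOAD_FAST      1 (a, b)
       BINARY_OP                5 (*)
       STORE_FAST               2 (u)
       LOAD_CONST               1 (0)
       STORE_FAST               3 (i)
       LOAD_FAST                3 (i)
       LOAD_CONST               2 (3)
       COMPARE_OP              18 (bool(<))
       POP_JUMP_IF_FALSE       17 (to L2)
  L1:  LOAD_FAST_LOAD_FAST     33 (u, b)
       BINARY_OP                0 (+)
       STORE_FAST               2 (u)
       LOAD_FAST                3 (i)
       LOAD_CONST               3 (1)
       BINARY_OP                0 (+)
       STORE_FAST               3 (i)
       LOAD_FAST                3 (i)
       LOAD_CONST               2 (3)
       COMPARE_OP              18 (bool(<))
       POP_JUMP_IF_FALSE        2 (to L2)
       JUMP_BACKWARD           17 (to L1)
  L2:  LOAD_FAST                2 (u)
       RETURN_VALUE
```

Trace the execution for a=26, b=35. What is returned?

1015

LOAD_FAST_LOAD_FAST a,b → push 26,35. Stack: [26, 35]
BINARY_OP * → 26 * 35 = 910. Stack: [910]
STORE_FAST u → u=910. Stack: []
LOAD_CONST → push 0. Stack: [0]
STORE_FAST i → i=0. Stack: []
LOAD_FAST i → push 0. Stack: [0]
LOAD_CONST → push 3. Stack: [0, 3]
COMPARE_OP bool(<) → 0 vs 3 = True. Stack: [True]
POP_JUMP_IF_FALSE → pop True; no jump. Stack: []
LOAD_FAST_LOAD_FAST u,b → push 910,35. Stack: [910, 35]
BINARY_OP + → 910 + 35 = 945. Stack: [945]
STORE_FAST u → u=945. Stack: []
LOAD_FAST i → push 0. Stack: [0]
LOAD_CONST → push 1. Stack: [0, 1]
BINARY_OP + → 0 + 1 = 1. Stack: [1]
STORE_FAST i → i=1. Stack: []
LOAD_FAST i → push 1. Stack: [1]
LOAD_CONST → push 3. Stack: [1, 3]
COMPARE_OP bool(<) → 1 vs 3 = True. Stack: [True]
POP_JUMP_IF_FALSE → pop True; no jump. Stack: []
LOAD_FAST_LOAD_FAST u,b → push 945,35. Stack: [945, 35]
BINARY_OP + → 945 + 35 = 980. Stack: [980]
STORE_FAST u → u=980. Stack: []
LOAD_FAST i → push 1. Stack: [1]
LOAD_CONST → push 1. Stack: [1, 1]
BINARY_OP + → 1 + 1 = 2. Stack: [2]
STORE_FAST i → i=2. Stack: []
LOAD_FAST i → push 2. Stack: [2]
LOAD_CONST → push 3. Stack: [2, 3]
COMPARE_OP bool(<) → 2 vs 3 = True. Stack: [True]
POP_JUMP_IF_FALSE → pop True; no jump. Stack: []
LOAD_FAST_LOAD_FAST u,b → push 980,35. Stack: [980, 35]
BINARY_OP + → 980 + 35 = 1015. Stack: [1015]
STORE_FAST u → u=1015. Stack: []
LOAD_FAST i → push 2. Stack: [2]
LOAD_CONST → push 1. Stack: [2, 1]
BINARY_OP + → 2 + 1 = 3. Stack: [3]
STORE_FAST i → i=3. Stack: []
LOAD_FAST i → push 3. Stack: [3]
LOAD_CONST → push 3. Stack: [3, 3]
COMPARE_OP bool(<) → 3 vs 3 = False. Stack: [False]
POP_JUMP_IF_FALSE → pop False; jump. Stack: []
LOAD_FAST u → push 1015. Stack: [1015]
RETURN_VALUE → return 1015.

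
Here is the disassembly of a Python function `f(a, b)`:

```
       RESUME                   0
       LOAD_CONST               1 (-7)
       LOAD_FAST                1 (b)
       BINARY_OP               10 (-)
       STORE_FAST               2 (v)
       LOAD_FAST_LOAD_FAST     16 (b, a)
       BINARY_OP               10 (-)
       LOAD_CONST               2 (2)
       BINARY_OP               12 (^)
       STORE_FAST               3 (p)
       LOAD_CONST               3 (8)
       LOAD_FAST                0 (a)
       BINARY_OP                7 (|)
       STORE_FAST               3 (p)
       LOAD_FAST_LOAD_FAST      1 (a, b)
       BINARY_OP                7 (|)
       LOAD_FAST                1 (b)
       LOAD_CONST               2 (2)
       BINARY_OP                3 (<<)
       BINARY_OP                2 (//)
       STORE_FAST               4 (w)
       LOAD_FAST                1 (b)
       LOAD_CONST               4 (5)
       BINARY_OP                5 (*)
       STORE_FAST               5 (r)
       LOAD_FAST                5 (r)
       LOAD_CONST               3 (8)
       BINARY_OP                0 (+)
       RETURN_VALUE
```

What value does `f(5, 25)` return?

133

LOAD_CONST → push -7. Stack: [-7]
LOAD_FAST b → push 25. Stack: [-7, 25]
BINARY_OP - → -7 - 25 = -32. Stack: [-32]
STORE_FAST v → v=-32. Stack: []
LOAD_FAST_LOAD_FAST b,a → push 25,5. Stack: [25, 5]
BINARY_OP - → 25 - 5 = 20. Stack: [20]
LOAD_CONST → push 2. Stack: [20, 2]
BINARY_OP ^ → 20 ^ 2 = 22. Stack: [22]
STORE_FAST p → p=22. Stack: []
LOAD_CONST → push 8. Stack: [8]
LOAD_FAST a → push 5. Stack: [8, 5]
BINARY_OP | → 8 | 5 = 13. Stack: [13]
STORE_FAST p → p=13. Stack: []
LOAD_FAST_LOAD_FAST a,b → push 5,25. Stack: [5, 25]
BINARY_OP | → 5 | 25 = 29. Stack: [29]
LOAD_FAST b → push 25. Stack: [29, 25]
LOAD_CONST → push 2. Stack: [29, 25, 2]
BINARY_OP << → 25 << 2 = 100. Stack: [29, 100]
BINARY_OP // → 29 // 100 = 0. Stack: [0]
STORE_FAST w → w=0. Stack: []
LOAD_FAST b → push 25. Stack: [25]
LOAD_CONST → push 5. Stack: [25, 5]
BINARY_OP * → 25 * 5 = 125. Stack: [125]
STORE_FAST r → r=125. Stack: []
LOAD_FAST r → push 125. Stack: [125]
LOAD_CONST → push 8. Stack: [125, 8]
BINARY_OP + → 125 + 8 = 133. Stack: [133]
RETURN_VALUE → return 133.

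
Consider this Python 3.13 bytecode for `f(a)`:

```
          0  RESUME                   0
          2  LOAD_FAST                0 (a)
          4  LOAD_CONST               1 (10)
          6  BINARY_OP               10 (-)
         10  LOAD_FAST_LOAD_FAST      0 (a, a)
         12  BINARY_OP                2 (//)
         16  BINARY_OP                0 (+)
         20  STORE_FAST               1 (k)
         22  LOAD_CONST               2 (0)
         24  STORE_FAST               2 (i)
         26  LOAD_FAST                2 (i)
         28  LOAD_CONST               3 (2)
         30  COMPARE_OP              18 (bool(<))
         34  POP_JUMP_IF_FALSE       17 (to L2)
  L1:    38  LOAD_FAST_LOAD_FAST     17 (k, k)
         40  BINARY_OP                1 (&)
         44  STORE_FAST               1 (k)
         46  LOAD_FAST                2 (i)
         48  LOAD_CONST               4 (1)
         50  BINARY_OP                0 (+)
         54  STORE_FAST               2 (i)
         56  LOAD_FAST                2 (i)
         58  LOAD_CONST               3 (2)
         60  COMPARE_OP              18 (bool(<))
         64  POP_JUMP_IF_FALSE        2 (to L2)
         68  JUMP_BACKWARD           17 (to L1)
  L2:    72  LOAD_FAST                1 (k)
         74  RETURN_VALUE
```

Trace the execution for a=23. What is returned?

14

LOAD_FAST a → push 23. Stack: [23]
LOAD_CONST → push 10. Stack: [23, 10]
BINARY_OP - → 23 - 10 = 13. Stack: [13]
LOAD_FAST_LOAD_FAST a,a → push 23,23. Stack: [13, 23, 23]
BINARY_OP // → 23 // 23 = 1. Stack: [13, 1]
BINARY_OP + → 13 + 1 = 14. Stack: [14]
STORE_FAST k → k=14. Stack: []
LOAD_CONST → push 0. Stack: [0]
STORE_FAST i → i=0. Stack: []
LOAD_FAST i → push 0. Stack: [0]
LOAD_CONST → push 2. Stack: [0, 2]
COMPARE_OP bool(<) → 0 vs 2 = True. Stack: [True]
POP_JUMP_IF_FALSE → pop True; no jump. Stack: []
LOAD_FAST_LOAD_FAST k,k → push 14,14. Stack: [14, 14]
BINARY_OP & → 14 & 14 = 14. Stack: [14]
STORE_FAST k → k=14. Stack: []
LOAD_FAST i → push 0. Stack: [0]
LOAD_CONST → push 1. Stack: [0, 1]
BINARY_OP + → 0 + 1 = 1. Stack: [1]
STORE_FAST i → i=1. Stack: []
LOAD_FAST i → push 1. Stack: [1]
LOAD_CONST → push 2. Stack: [1, 2]
COMPARE_OP bool(<) → 1 vs 2 = True. Stack: [True]
POP_JUMP_IF_FALSE → pop True; no jump. Stack: []
LOAD_FAST_LOAD_FAST k,k → push 14,14. Stack: [14, 14]
BINARY_OP & → 14 & 14 = 14. Stack: [14]
STORE_FAST k → k=14. Stack: []
LOAD_FAST i → push 1. Stack: [1]
LOAD_CONST → push 1. Stack: [1, 1]
BINARY_OP + → 1 + 1 = 2. Stack: [2]
STORE_FAST i → i=2. Stack: []
LOAD_FAST i → push 2. Stack: [2]
LOAD_CONST → push 2. Stack: [2, 2]
COMPARE_OP bool(<) → 2 vs 2 = False. Stack: [False]
POP_JUMP_IF_FALSE → pop False; jump. Stack: []
LOAD_FAST k → push 14. Stack: [14]
RETURN_VALUE → return 14.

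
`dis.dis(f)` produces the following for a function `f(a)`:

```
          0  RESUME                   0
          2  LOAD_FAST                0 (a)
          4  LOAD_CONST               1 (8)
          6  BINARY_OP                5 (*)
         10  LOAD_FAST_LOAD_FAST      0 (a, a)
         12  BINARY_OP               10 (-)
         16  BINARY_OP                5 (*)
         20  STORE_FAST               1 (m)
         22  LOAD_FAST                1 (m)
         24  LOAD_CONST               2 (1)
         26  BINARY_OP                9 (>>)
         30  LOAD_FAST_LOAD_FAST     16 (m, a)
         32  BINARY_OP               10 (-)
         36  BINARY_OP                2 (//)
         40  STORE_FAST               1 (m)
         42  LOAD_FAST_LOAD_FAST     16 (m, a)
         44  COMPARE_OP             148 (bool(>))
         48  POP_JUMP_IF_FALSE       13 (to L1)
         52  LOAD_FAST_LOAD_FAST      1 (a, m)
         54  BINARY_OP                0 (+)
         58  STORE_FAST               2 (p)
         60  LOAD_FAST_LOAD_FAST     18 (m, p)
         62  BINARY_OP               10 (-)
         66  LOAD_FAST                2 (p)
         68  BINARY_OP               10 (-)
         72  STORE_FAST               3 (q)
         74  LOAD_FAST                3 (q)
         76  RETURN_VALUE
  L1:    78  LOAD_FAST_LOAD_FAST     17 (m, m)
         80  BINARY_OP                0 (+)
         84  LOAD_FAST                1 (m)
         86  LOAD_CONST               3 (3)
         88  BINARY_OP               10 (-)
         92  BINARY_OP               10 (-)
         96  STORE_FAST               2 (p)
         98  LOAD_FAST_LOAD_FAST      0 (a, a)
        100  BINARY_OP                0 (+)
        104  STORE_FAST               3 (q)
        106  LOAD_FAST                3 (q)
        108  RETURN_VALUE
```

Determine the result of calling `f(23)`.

LOAD_FAST a → push 23. Stack: [23]
LOAD_CONST → push 8. Stack: [23, 8]
BINARY_OP * → 23 * 8 = 184. Stack: [184]
LOAD_FAST_LOAD_FAST a,a → push 23,23. Stack: [184, 23, 23]
BINARY_OP - → 23 - 23 = 0. Stack: [184, 0]
BINARY_OP * → 184 * 0 = 0. Stack: [0]
STORE_FAST m → m=0. Stack: []
LOAD_FAST m → push 0. Stack: [0]
LOAD_CONST → push 1. Stack: [0, 1]
BINARY_OP >> → 0 >> 1 = 0. Stack: [0]
LOAD_FAST_LOAD_FAST m,a → push 0,23. Stack: [0, 0, 23]
BINARY_OP - → 0 - 23 = -23. Stack: [0, -23]
BINARY_OP // → 0 // -23 = 0. Stack: [0]
STORE_FAST m → m=0. Stack: []
LOAD_FAST_LOAD_FAST m,a → push 0,23. Stack: [0, 23]
COMPARE_OP bool(>) → 0 vs 23 = False. Stack: [False]
POP_JUMP_IF_FALSE → pop False; jump. Stack: []
LOAD_FAST_LOAD_FAST m,m → push 0,0. Stack: [0, 0]
BINARY_OP + → 0 + 0 = 0. Stack: [0]
LOAD_FAST m → push 0. Stack: [0, 0]
LOAD_CONST → push 3. Stack: [0, 0, 3]
BINARY_OP - → 0 - 3 = -3. Stack: [0, -3]
BINARY_OP - → 0 - -3 = 3. Stack: [3]
STORE_FAST p → p=3. Stack: []
LOAD_FAST_LOAD_FAST a,a → push 23,23. Stack: [23, 23]
BINARY_OP + → 23 + 23 = 46. Stack: [46]
STORE_FAST q → q=46. Stack: []
LOAD_FAST q → push 46. Stack: [46]
RETURN_VALUE → return 46.

46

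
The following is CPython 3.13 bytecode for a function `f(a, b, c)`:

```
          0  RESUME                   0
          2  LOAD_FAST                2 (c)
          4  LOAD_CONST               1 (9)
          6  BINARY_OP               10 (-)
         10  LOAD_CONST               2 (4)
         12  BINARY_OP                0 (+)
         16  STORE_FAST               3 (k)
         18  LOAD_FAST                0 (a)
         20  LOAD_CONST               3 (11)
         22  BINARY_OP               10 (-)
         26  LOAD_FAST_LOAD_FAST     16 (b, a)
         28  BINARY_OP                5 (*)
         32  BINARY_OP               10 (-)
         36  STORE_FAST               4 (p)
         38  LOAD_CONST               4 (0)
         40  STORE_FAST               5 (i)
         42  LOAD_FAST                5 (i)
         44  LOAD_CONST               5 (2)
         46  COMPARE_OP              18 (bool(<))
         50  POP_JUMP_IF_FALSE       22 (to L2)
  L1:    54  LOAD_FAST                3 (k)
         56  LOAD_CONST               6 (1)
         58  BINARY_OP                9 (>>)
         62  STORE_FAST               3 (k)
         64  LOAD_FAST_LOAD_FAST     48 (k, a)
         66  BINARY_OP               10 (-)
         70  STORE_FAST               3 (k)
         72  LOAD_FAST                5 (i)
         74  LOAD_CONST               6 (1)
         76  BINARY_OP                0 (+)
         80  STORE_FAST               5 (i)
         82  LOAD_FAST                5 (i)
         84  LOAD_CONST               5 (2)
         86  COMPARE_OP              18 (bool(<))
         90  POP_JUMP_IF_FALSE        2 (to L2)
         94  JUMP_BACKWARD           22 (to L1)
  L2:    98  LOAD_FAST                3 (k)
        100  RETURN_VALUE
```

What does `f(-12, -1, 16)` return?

LOAD_FAST c → push 16. Stack: [16]
LOAD_CONST → push 9. Stack: [16, 9]
BINARY_OP - → 16 - 9 = 7. Stack: [7]
LOAD_CONST → push 4. Stack: [7, 4]
BINARY_OP + → 7 + 4 = 11. Stack: [11]
STORE_FAST k → k=11. Stack: []
LOAD_FAST a → push -12. Stack: [-12]
LOAD_CONST → push 11. Stack: [-12, 11]
BINARY_OP - → -12 - 11 = -23. Stack: [-23]
LOAD_FAST_LOAD_FAST b,a → push -1,-12. Stack: [-23, -1, -12]
BINARY_OP * → -1 * -12 = 12. Stack: [-23, 12]
BINARY_OP - → -23 - 12 = -35. Stack: [-35]
STORE_FAST p → p=-35. Stack: []
LOAD_CONST → push 0. Stack: [0]
STORE_FAST i → i=0. Stack: []
LOAD_FAST i → push 0. Stack: [0]
LOAD_CONST → push 2. Stack: [0, 2]
COMPARE_OP bool(<) → 0 vs 2 = True. Stack: [True]
POP_JUMP_IF_FALSE → pop True; no jump. Stack: []
LOAD_FAST k → push 11. Stack: [11]
LOAD_CONST → push 1. Stack: [11, 1]
BINARY_OP >> → 11 >> 1 = 5. Stack: [5]
STORE_FAST k → k=5. Stack: []
LOAD_FAST_LOAD_FAST k,a → push 5,-12. Stack: [5, -12]
BINARY_OP - → 5 - -12 = 17. Stack: [17]
STORE_FAST k → k=17. Stack: []
LOAD_FAST i → push 0. Stack: [0]
LOAD_CONST → push 1. Stack: [0, 1]
BINARY_OP + → 0 + 1 = 1. Stack: [1]
STORE_FAST i → i=1. Stack: []
LOAD_FAST i → push 1. Stack: [1]
LOAD_CONST → push 2. Stack: [1, 2]
COMPARE_OP bool(<) → 1 vs 2 = True. Stack: [True]
POP_JUMP_IF_FALSE → pop True; no jump. Stack: []
LOAD_FAST k → push 17. Stack: [17]
LOAD_CONST → push 1. Stack: [17, 1]
BINARY_OP >> → 17 >> 1 = 8. Stack: [8]
STORE_FAST k → k=8. Stack: []
LOAD_FAST_LOAD_FAST k,a → push 8,-12. Stack: [8, -12]
BINARY_OP - → 8 - -12 = 20. Stack: [20]
STORE_FAST k → k=20. Stack: []
LOAD_FAST i → push 1. Stack: [1]
LOAD_CONST → push 1. Stack: [1, 1]
BINARY_OP + → 1 + 1 = 2. Stack: [2]
STORE_FAST i → i=2. Stack: []
LOAD_FAST i → push 2. Stack: [2]
LOAD_CONST → push 2. Stack: [2, 2]
COMPARE_OP bool(<) → 2 vs 2 = False. Stack: [False]
POP_JUMP_IF_FALSE → pop False; jump. Stack: []
LOAD_FAST k → push 20. Stack: [20]
RETURN_VALUE → return 20.

20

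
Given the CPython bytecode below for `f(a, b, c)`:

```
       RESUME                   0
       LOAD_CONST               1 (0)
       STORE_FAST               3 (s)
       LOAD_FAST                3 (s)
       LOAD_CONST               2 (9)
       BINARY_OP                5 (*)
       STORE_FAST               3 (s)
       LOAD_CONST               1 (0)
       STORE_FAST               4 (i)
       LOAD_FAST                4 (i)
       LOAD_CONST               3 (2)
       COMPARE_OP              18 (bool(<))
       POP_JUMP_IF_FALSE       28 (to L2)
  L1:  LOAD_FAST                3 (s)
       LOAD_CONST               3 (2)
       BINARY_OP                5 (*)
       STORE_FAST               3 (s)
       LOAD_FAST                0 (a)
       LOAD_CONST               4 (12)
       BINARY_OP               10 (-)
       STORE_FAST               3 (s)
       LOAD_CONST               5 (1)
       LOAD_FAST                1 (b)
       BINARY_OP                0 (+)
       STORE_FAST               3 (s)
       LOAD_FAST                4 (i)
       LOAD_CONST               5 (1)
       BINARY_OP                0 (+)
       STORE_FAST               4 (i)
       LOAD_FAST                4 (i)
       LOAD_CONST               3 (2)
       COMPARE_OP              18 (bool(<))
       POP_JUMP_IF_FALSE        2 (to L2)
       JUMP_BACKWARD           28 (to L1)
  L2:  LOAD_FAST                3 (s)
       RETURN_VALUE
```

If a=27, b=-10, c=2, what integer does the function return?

LOAD_CONST → push 0. Stack: [0]
STORE_FAST s → s=0. Stack: []
LOAD_FAST s → push 0. Stack: [0]
LOAD_CONST → push 9. Stack: [0, 9]
BINARY_OP * → 0 * 9 = 0. Stack: [0]
STORE_FAST s → s=0. Stack: []
LOAD_CONST → push 0. Stack: [0]
STORE_FAST i → i=0. Stack: []
LOAD_FAST i → push 0. Stack: [0]
LOAD_CONST → push 2. Stack: [0, 2]
COMPARE_OP bool(<) → 0 vs 2 = True. Stack: [True]
POP_JUMP_IF_FALSE → pop True; no jump. Stack: []
LOAD_FAST s → push 0. Stack: [0]
LOAD_CONST → push 2. Stack: [0, 2]
BINARY_OP * → 0 * 2 = 0. Stack: [0]
STORE_FAST s → s=0. Stack: []
LOAD_FAST a → push 27. Stack: [27]
LOAD_CONST → push 12. Stack: [27, 12]
BINARY_OP - → 27 - 12 = 15. Stack: [15]
STORE_FAST s → s=15. Stack: []
LOAD_CONST → push 1. Stack: [1]
LOAD_FAST b → push -10. Stack: [1, -10]
BINARY_OP + → 1 + -10 = -9. Stack: [-9]
STORE_FAST s → s=-9. Stack: []
LOAD_FAST i → push 0. Stack: [0]
LOAD_CONST → push 1. Stack: [0, 1]
BINARY_OP + → 0 + 1 = 1. Stack: [1]
STORE_FAST i → i=1. Stack: []
LOAD_FAST i → push 1. Stack: [1]
LOAD_CONST → push 2. Stack: [1, 2]
COMPARE_OP bool(<) → 1 vs 2 = True. Stack: [True]
POP_JUMP_IF_FALSE → pop True; no jump. Stack: []
LOAD_FAST s → push -9. Stack: [-9]
LOAD_CONST → push 2. Stack: [-9, 2]
BINARY_OP * → -9 * 2 = -18. Stack: [-18]
STORE_FAST s → s=-18. Stack: []
LOAD_FAST a → push 27. Stack: [27]
LOAD_CONST → push 12. Stack: [27, 12]
BINARY_OP - → 27 - 12 = 15. Stack: [15]
STORE_FAST s → s=15. Stack: []
LOAD_CONST → push 1. Stack: [1]
LOAD_FAST b → push -10. Stack: [1, -10]
BINARY_OP + → 1 + -10 = -9. Stack: [-9]
STORE_FAST s → s=-9. Stack: []
LOAD_FAST i → push 1. Stack: [1]
LOAD_CONST → push 1. Stack: [1, 1]
BINARY_OP + → 1 + 1 = 2. Stack: [2]
STORE_FAST i → i=2. Stack: []
LOAD_FAST i → push 2. Stack: [2]
LOAD_CONST → push 2. Stack: [2, 2]
COMPARE_OP bool(<) → 2 vs 2 = False. Stack: [False]
POP_JUMP_IF_FALSE → pop False; jump. Stack: []
LOAD_FAST s → push -9. Stack: [-9]
RETURN_VALUE → return -9.

-9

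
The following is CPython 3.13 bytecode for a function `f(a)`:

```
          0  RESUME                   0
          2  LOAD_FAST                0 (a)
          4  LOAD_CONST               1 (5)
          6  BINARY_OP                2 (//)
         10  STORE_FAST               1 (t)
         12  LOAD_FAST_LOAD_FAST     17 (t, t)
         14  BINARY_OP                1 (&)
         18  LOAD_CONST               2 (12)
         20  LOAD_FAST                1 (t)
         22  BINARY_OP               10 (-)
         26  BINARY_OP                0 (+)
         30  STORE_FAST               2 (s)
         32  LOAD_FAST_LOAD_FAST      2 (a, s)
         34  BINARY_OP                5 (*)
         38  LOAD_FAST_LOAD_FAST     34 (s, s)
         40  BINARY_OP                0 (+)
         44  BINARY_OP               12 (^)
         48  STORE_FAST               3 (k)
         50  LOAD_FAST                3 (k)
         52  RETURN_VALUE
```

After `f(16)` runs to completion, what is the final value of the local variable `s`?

LOAD_FAST a → push 16. Stack: [16]
LOAD_CONST → push 5. Stack: [16, 5]
BINARY_OP // → 16 // 5 = 3. Stack: [3]
STORE_FAST t → t=3. Stack: []
LOAD_FAST_LOAD_FAST t,t → push 3,3. Stack: [3, 3]
BINARY_OP & → 3 & 3 = 3. Stack: [3]
LOAD_CONST → push 12. Stack: [3, 12]
LOAD_FAST t → push 3. Stack: [3, 12, 3]
BINARY_OP - → 12 - 3 = 9. Stack: [3, 9]
BINARY_OP + → 3 + 9 = 12. Stack: [12]
STORE_FAST s → s=12. Stack: []
LOAD_FAST_LOAD_FAST a,s → push 16,12. Stack: [16, 12]
BINARY_OP * → 16 * 12 = 192. Stack: [192]
LOAD_FAST_LOAD_FAST s,s → push 12,12. Stack: [192, 12, 12]
BINARY_OP + → 12 + 12 = 24. Stack: [192, 24]
BINARY_OP ^ → 192 ^ 24 = 216. Stack: [216]
STORE_FAST k → k=216. Stack: []
LOAD_FAST k → push 216. Stack: [216]
RETURN_VALUE → return 216.

12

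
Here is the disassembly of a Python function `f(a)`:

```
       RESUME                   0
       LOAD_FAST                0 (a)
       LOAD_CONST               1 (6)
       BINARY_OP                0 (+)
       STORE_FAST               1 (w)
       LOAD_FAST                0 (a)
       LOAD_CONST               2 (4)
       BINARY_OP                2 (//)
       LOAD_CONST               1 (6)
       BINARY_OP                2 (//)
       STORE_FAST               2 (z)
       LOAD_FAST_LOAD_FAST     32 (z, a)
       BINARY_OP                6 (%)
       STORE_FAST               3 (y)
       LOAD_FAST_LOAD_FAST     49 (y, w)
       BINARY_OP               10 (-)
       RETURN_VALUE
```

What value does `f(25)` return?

LOAD_FAST a → push 25. Stack: [25]
LOAD_CONST → push 6. Stack: [25, 6]
BINARY_OP + → 25 + 6 = 31. Stack: [31]
STORE_FAST w → w=31. Stack: []
LOAD_FAST a → push 25. Stack: [25]
LOAD_CONST → push 4. Stack: [25, 4]
BINARY_OP // → 25 // 4 = 6. Stack: [6]
LOAD_CONST → push 6. Stack: [6, 6]
BINARY_OP // → 6 // 6 = 1. Stack: [1]
STORE_FAST z → z=1. Stack: []
LOAD_FAST_LOAD_FAST z,a → push 1,25. Stack: [1, 25]
BINARY_OP % → 1 % 25 = 1. Stack: [1]
STORE_FAST y → y=1. Stack: []
LOAD_FAST_LOAD_FAST y,w → push 1,31. Stack: [1, 31]
BINARY_OP - → 1 - 31 = -30. Stack: [-30]
RETURN_VALUE → return -30.

-30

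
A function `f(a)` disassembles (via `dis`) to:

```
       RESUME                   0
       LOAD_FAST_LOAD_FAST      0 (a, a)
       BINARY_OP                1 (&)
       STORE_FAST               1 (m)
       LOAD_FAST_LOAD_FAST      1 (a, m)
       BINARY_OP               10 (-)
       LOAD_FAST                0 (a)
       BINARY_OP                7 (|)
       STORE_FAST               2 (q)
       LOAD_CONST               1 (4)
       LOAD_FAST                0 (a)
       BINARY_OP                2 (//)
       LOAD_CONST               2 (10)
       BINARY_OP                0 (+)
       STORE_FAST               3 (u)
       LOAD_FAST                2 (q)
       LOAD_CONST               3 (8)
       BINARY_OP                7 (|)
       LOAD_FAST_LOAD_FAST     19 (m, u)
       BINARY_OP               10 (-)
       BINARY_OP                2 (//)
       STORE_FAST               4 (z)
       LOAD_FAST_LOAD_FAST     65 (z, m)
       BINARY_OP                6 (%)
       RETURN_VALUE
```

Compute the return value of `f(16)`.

LOAD_FAST_LOAD_FAST a,a → push 16,16. Stack: [16, 16]
BINARY_OP & → 16 & 16 = 16. Stack: [16]
STORE_FAST m → m=16. Stack: []
LOAD_FAST_LOAD_FAST a,m → push 16,16. Stack: [16, 16]
BINARY_OP - → 16 - 16 = 0. Stack: [0]
LOAD_FAST a → push 16. Stack: [0, 16]
BINARY_OP | → 0 | 16 = 16. Stack: [16]
STORE_FAST q → q=16. Stack: []
LOAD_CONST → push 4. Stack: [4]
LOAD_FAST a → push 16. Stack: [4, 16]
BINARY_OP // → 4 // 16 = 0. Stack: [0]
LOAD_CONST → push 10. Stack: [0, 10]
BINARY_OP + → 0 + 10 = 10. Stack: [10]
STORE_FAST u → u=10. Stack: []
LOAD_FAST q → push 16. Stack: [16]
LOAD_CONST → push 8. Stack: [16, 8]
BINARY_OP | → 16 | 8 = 24. Stack: [24]
LOAD_FAST_LOAD_FAST m,u → push 16,10. Stack: [24, 16, 10]
BINARY_OP - → 16 - 10 = 6. Stack: [24, 6]
BINARY_OP // → 24 // 6 = 4. Stack: [4]
STORE_FAST z → z=4. Stack: []
LOAD_FAST_LOAD_FAST z,m → push 4,16. Stack: [4, 16]
BINARY_OP % → 4 % 16 = 4. Stack: [4]
RETURN_VALUE → return 4.

4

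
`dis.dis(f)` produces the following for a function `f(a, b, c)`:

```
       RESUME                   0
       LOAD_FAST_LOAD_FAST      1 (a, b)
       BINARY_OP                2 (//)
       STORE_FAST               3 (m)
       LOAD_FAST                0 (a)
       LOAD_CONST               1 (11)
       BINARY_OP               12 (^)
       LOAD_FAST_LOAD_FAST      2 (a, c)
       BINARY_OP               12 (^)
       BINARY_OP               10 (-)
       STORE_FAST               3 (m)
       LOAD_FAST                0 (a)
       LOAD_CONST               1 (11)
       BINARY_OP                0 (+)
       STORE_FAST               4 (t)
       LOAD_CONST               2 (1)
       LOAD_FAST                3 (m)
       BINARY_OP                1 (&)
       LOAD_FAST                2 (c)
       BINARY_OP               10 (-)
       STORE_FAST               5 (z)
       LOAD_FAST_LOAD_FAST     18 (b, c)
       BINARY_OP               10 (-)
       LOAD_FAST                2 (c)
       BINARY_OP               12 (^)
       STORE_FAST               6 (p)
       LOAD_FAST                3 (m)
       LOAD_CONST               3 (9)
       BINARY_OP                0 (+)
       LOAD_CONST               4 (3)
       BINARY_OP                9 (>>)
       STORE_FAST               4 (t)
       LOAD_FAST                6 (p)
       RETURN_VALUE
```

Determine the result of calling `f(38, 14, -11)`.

-20

LOAD_FAST_LOAD_FAST a,b → push 38,14. Stack: [38, 14]
BINARY_OP // → 38 // 14 = 2. Stack: [2]
STORE_FAST m → m=2. Stack: []
LOAD_FAST a → push 38. Stack: [38]
LOAD_CONST → push 11. Stack: [38, 11]
BINARY_OP ^ → 38 ^ 11 = 45. Stack: [45]
LOAD_FAST_LOAD_FAST a,c → push 38,-11. Stack: [45, 38, -11]
BINARY_OP ^ → 38 ^ -11 = -45. Stack: [45, -45]
BINARY_OP - → 45 - -45 = 90. Stack: [90]
STORE_FAST m → m=90. Stack: []
LOAD_FAST a → push 38. Stack: [38]
LOAD_CONST → push 11. Stack: [38, 11]
BINARY_OP + → 38 + 11 = 49. Stack: [49]
STORE_FAST t → t=49. Stack: []
LOAD_CONST → push 1. Stack: [1]
LOAD_FAST m → push 90. Stack: [1, 90]
BINARY_OP & → 1 & 90 = 0. Stack: [0]
LOAD_FAST c → push -11. Stack: [0, -11]
BINARY_OP - → 0 - -11 = 11. Stack: [11]
STORE_FAST z → z=11. Stack: []
LOAD_FAST_LOAD_FAST b,c → push 14,-11. Stack: [14, -11]
BINARY_OP - → 14 - -11 = 25. Stack: [25]
LOAD_FAST c → push -11. Stack: [25, -11]
BINARY_OP ^ → 25 ^ -11 = -20. Stack: [-20]
STORE_FAST p → p=-20. Stack: []
LOAD_FAST m → push 90. Stack: [90]
LOAD_CONST → push 9. Stack: [90, 9]
BINARY_OP + → 90 + 9 = 99. Stack: [99]
LOAD_CONST → push 3. Stack: [99, 3]
BINARY_OP >> → 99 >> 3 = 12. Stack: [12]
STORE_FAST t → t=12. Stack: []
LOAD_FAST p → push -20. Stack: [-20]
RETURN_VALUE → return -20.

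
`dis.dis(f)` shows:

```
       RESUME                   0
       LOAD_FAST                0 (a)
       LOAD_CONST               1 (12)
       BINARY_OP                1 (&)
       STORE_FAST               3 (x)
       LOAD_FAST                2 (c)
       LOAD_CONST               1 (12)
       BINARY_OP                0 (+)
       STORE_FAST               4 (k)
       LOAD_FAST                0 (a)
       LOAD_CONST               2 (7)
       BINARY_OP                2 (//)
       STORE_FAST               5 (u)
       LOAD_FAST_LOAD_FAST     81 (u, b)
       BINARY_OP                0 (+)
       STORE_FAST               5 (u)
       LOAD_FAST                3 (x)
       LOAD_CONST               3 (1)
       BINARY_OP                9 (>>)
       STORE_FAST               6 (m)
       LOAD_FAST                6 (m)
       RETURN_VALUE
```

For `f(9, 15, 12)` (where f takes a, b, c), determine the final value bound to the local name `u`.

16

LOAD_FAST a → push 9. Stack: [9]
LOAD_CONST → push 12. Stack: [9, 12]
BINARY_OP & → 9 & 12 = 8. Stack: [8]
STORE_FAST x → x=8. Stack: []
LOAD_FAST c → push 12. Stack: [12]
LOAD_CONST → push 12. Stack: [12, 12]
BINARY_OP + → 12 + 12 = 24. Stack: [24]
STORE_FAST k → k=24. Stack: []
LOAD_FAST a → push 9. Stack: [9]
LOAD_CONST → push 7. Stack: [9, 7]
BINARY_OP // → 9 // 7 = 1. Stack: [1]
STORE_FAST u → u=1. Stack: []
LOAD_FAST_LOAD_FAST u,b → push 1,15. Stack: [1, 15]
BINARY_OP + → 1 + 15 = 16. Stack: [16]
STORE_FAST u → u=16. Stack: []
LOAD_FAST x → push 8. Stack: [8]
LOAD_CONST → push 1. Stack: [8, 1]
BINARY_OP >> → 8 >> 1 = 4. Stack: [4]
STORE_FAST m → m=4. Stack: []
LOAD_FAST m → push 4. Stack: [4]
RETURN_VALUE → return 4.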